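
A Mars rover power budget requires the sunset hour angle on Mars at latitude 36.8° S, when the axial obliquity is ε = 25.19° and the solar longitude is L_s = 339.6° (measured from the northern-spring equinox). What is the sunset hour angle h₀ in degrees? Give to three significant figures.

h₀ = 96.4°

Solar declination: sin δ = sin ε · sin L_s = sin 25.19° × sin 339.6° = -0.14836, so δ = -8.532°.
cos h₀ = −tan ϕ · tan δ = −tan(-36.8°) × tan(-8.532°) = -0.1122, so h₀ = 1.6833 rad = 96.44°.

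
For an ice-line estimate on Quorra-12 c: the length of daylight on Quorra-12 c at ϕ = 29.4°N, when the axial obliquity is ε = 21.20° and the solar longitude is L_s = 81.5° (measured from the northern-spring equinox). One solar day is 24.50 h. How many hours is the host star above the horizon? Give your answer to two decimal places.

Solar declination: sin δ = sin ε · sin L_s = sin 21.20° × sin 81.5° = 0.35765, so δ = +20.956°.
cos h₀ = −tan ϕ · tan δ = −tan(+29.4°) × tan(+20.956°) = -0.2158, so h₀ = 1.7883 rad = 102.46°.
Daylight = 2h₀/(2π) × 24.50 h = (1.7883/π) × 24.50 = 13.95 h.

13.95 h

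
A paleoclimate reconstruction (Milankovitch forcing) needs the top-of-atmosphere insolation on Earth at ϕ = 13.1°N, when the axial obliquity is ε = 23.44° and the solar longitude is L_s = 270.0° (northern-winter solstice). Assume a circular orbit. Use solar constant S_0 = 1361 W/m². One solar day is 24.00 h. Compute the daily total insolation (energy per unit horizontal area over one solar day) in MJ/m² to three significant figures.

Solar declination: sin δ = sin ε · sin L_s = sin 23.44° × sin 270.0° = -0.39779, so δ = -23.440°.
cos h₀ = −tan(+13.1°) tan(-23.440°) = 0.1009, h₀ = 1.4697 rad.
Bracket: h₀ sin ϕ sin δ + cos ϕ cos δ sin h₀ = 1.4697×0.22665×-0.39779 + 0.97398×0.91748×0.99490 = -0.132507 + 0.889050 = 0.756543.
Q̄ = (S_0/π) × [bracket] = (1361/π) × 0.756543 = 327.75 W/m².
Daily total = Q̄ × 24.00 h × 3600 s/h = 327.75 × 24.00 × 3600 / 10⁶ = 28.32 MJ/m².

28.3 MJ/m²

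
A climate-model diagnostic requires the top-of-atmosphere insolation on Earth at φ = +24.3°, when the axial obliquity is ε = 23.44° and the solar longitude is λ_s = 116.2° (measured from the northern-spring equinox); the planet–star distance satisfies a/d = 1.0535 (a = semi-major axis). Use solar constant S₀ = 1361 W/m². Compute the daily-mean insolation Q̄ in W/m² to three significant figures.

Solar declination: sin δ = sin ε · sin λ_s = sin 23.44° × sin 116.2° = 0.35692, so δ = +20.911°.
cos H₀ = −tan(+24.3°) tan(+20.911°) = -0.1725, H₀ = 1.7442 rad.
Bracket: H₀ sin φ sin δ + cos φ cos δ sin H₀ = 1.7442×0.41151×0.35692 + 0.91140×0.93414×0.98501 = 0.256181 + 0.838613 = 1.094794.
Inverse-square distance factor (a/d)² = 1.0535² = 1.109862.
Q̄ = (S₀/π) × 1.109862 × [bracket] = (1361/π) × 1.109862 × 1.094794 = 526.4 W/m².

Q̄ ≈ 526 W/m²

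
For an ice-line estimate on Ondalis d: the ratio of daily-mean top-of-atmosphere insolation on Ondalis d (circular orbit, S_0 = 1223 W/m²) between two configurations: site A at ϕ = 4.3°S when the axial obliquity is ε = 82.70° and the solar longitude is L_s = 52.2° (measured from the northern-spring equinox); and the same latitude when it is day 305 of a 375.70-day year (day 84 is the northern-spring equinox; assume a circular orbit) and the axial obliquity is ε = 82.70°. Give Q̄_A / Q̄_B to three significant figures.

— Configuration A (ϕ=-4.3°):
Solar declination: sin δ = sin ε · sin L_s = sin 82.70° × sin 52.2° = 0.78375, so δ = +51.605°.
cos h₀ = −tan(-4.3°) tan(+51.605°) = 0.0949, h₀ = 1.4758 rad.
Bracket: h₀ sin ϕ sin δ + cos ϕ cos δ sin h₀ = 1.4758×-0.07498×0.78375 + 0.99719×0.62108×0.99549 = -0.086726 + 0.616542 = 0.529816.
Q̄ = (S_0/π) × [bracket] = (1223/π) × 0.529816 = 206.25 W/m².
— Configuration B (ϕ=-4.3°):
Solar longitude: L_s = 360° × (305 − 84)/375.70 = 211.765°.
sin δ = sin 82.70° × sin 211.765° = -0.52217, so δ = -31.478°.
cos h₀ = −tan(-4.3°) tan(-31.478°) = -0.0460, h₀ = 1.6168 rad.
Bracket: h₀ sin ϕ sin δ + cos ϕ cos δ sin h₀ = 1.6168×-0.07498×-0.52217 + 0.99719×0.85284×0.99894 = 0.063301 + 0.849542 = 0.912843.
Q̄ = (S_0/π) × [bracket] = (1223/π) × 0.912843 = 355.36 W/m².
Ratio Q̄_A / Q̄_B = 206.25 / 355.36 = 0.5804.

Q̄_A / Q̄_B ≈ 0.580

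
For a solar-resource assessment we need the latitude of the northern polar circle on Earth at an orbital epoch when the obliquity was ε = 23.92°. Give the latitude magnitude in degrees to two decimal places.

The polar circle is the lowest latitude that experiences at least one full rotation of continuous daylight at the northern-summer solstice; it lies at |ϕ| = 90° − ε = 90° − 23.92° = 66.08°.

66.08°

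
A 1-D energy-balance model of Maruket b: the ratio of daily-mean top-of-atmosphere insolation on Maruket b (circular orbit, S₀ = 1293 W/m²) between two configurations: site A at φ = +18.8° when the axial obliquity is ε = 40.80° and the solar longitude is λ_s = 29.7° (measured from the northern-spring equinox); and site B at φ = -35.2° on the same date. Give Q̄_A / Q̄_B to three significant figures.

— Configuration A (φ=+18.8°):
Solar declination: sin δ = sin ε · sin λ_s = sin 40.80° × sin 29.7° = 0.32374, so δ = +18.889°.
cos H₀ = −tan(+18.8°) tan(+18.889°) = -0.1165, H₀ = 1.6875 rad.
Bracket: H₀ sin φ sin δ + cos φ cos δ sin H₀ = 1.6875×0.32227×0.32374 + 0.94665×0.94615×0.99319 = 0.176060 + 0.889573 = 1.065633.
Q̄ = (S₀/π) × [bracket] = (1293/π) × 1.065633 = 438.59 W/m².
— Configuration B (φ=-35.2°):
cos H₀ = −tan(-35.2°) tan(+18.889°) = 0.2414, H₀ = 1.3270 rad.
Bracket: H₀ sin φ sin δ + cos φ cos δ sin H₀ = 1.3270×-0.57643×0.32374 + 0.81714×0.94615×0.97043 = -0.247636 + 0.750275 = 0.502639.
Q̄ = (S₀/π) × [bracket] = (1293/π) × 0.502639 = 206.87 W/m².
Ratio Q̄_A / Q̄_B = 438.59 / 206.87 = 2.120.

Q̄_A / Q̄_B ≈ 2.12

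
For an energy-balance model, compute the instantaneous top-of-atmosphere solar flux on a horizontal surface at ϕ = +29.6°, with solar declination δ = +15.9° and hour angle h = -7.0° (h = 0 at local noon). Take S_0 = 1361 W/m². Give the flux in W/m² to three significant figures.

1.31e+03 W/m²

cos θ_z = sin ϕ sin δ + cos ϕ cos δ cos h = 0.135320 + 0.829996 = 0.965316.
Flux = S_0 · cos θ_z = 1361 × 0.965316 = 1314 W/m².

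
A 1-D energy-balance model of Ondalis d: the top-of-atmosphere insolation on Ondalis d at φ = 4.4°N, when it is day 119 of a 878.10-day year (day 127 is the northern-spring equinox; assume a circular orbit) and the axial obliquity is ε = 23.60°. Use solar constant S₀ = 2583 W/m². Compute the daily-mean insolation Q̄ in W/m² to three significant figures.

Q̄ ≈ 817 W/m²

Solar longitude: λ_s = 360° × (119 − 127)/878.10 = -3.280°, i.e. -3.280° + 360° = 356.720°.
sin δ = sin 23.60° × sin 356.720° = -0.02290, so δ = -1.312°.
cos H₀ = −tan(+4.4°) tan(-1.312°) = 0.0018, H₀ = 1.5690 rad.
Bracket: H₀ sin φ sin δ + cos φ cos δ sin H₀ = 1.5690×0.07672×-0.02290 + 0.99705×0.99974×1.00000 = -0.002757 + 0.996791 = 0.994034.
Q̄ = (S₀/π) × [bracket] = (2583/π) × 0.994034 = 817.3 W/m².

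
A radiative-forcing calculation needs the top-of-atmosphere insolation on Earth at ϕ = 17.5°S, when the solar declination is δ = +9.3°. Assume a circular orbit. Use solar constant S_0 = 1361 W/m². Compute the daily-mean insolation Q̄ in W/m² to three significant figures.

Q̄ ≈ 375 W/m²

cos h₀ = −tan(-17.5°) tan(+9.300°) = 0.0516, h₀ = 1.5191 rad.
Bracket: h₀ sin ϕ sin δ + cos ϕ cos δ sin h₀ = 1.5191×-0.30071×0.16160 + 0.95372×0.98686×0.99867 = -0.073820 + 0.939936 = 0.866116.
Q̄ = (S_0/π) × [bracket] = (1361/π) × 0.866116 = 375.2 W/m².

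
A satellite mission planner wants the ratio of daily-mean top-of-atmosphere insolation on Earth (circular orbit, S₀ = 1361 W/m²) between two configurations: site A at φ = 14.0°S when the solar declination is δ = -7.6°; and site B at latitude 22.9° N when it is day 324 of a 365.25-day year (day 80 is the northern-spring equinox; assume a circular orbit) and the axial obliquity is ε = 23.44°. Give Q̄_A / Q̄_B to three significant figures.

— Configuration A (φ=-14.0°):
cos H₀ = −tan(-14.0°) tan(-7.600°) = -0.0333, H₀ = 1.6041 rad.
Bracket: H₀ sin φ sin δ + cos φ cos δ sin H₀ = 1.6041×-0.24192×-0.13226 + 0.97030×0.99122×0.99945 = 0.051325 + 0.961252 = 1.012577.
Q̄ = (S₀/π) × [bracket] = (1361/π) × 1.012577 = 438.67 W/m².
— Configuration B (φ=+22.9°):
Solar longitude: λ_s = 360° × (324 − 80)/365.25 = 240.493°.
sin δ = sin 23.44° × sin 240.493° = -0.34619, so δ = -20.255°.
cos H₀ = −tan(+22.9°) tan(-20.255°) = 0.1559, H₀ = 1.4143 rad.
Bracket: H₀ sin φ sin δ + cos φ cos δ sin H₀ = 1.4143×0.38912×-0.34619 + 0.92119×0.93816×0.98778 = -0.190520 + 0.853663 = 0.663143.
Q̄ = (S₀/π) × [bracket] = (1361/π) × 0.663143 = 287.29 W/m².
Ratio Q̄_A / Q̄_B = 438.67 / 287.29 = 1.527.

Q̄_A / Q̄_B ≈ 1.53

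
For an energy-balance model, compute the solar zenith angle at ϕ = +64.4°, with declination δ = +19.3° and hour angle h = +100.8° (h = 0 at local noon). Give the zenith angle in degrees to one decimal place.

cos θ_z = sin ϕ sin δ + cos ϕ cos δ cos h = 0.298069 + -0.076415 = 0.221654.
θ_z = arccos(0.221654) = 77.2°.

θ_z = 77.2°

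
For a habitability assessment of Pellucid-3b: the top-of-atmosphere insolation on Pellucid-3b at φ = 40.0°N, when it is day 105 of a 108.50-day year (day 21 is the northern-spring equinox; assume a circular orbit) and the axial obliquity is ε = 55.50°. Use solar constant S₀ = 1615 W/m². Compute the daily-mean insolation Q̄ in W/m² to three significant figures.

Q̄ ≈ 0.00 W/m²

Solar longitude: λ_s = 360° × (105 − 21)/108.50 = 278.710°.
sin δ = sin 55.50° × sin 278.710° = -0.81462, so δ = -54.550°.
cos H₀ = −tan(+40.0°) tan(-54.550°) = 1.1786 ≥ 1 ⇒ polar night, H₀ = 0 and Q̄ = 0.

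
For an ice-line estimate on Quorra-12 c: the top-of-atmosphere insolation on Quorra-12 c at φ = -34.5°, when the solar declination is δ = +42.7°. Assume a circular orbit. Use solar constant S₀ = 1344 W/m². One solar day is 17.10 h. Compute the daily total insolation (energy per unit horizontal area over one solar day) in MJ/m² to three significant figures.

3.39 MJ/m²

cos H₀ = −tan(-34.5°) tan(+42.700°) = 0.6342, H₀ = 0.8838 rad.
Bracket: H₀ sin φ sin δ + cos φ cos δ sin H₀ = 0.8838×-0.56641×0.67816 + 0.82413×0.73491×0.77317 = -0.339482 + 0.468279 = 0.128797.
Q̄ = (S₀/π) × [bracket] = (1344/π) × 0.128797 = 55.100 W/m².
Daily total = Q̄ × 17.10 h × 3600 s/h = 55.100 × 17.10 × 3600 / 10⁶ = 3.392 MJ/m².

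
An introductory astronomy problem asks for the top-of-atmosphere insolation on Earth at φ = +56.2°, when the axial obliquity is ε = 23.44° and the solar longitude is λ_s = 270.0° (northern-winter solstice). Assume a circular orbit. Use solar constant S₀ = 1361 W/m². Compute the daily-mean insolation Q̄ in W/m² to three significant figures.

Solar declination: sin δ = sin ε · sin λ_s = sin 23.44° × sin 270.0° = -0.39779, so δ = -23.440°.
cos H₀ = −tan(+56.2°) tan(-23.440°) = 0.6477, H₀ = 0.8663 rad.
Bracket: H₀ sin φ sin δ + cos φ cos δ sin H₀ = 0.8663×0.83098×-0.39779 + 0.55630×0.91748×0.76193 = -0.286360 + 0.388885 = 0.102525.
Q̄ = (S₀/π) × [bracket] = (1361/π) × 0.102525 = 44.42 W/m².

Q̄ ≈ 44.4 W/m²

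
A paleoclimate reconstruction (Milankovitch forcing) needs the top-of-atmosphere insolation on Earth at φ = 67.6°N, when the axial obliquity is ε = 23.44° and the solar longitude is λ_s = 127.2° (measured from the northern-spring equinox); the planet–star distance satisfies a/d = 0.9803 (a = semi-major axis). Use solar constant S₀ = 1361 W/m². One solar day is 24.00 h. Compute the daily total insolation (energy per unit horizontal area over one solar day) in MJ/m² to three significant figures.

34.1 MJ/m²

Solar declination: sin δ = sin ε · sin λ_s = sin 23.44° × sin 127.2° = 0.31685, so δ = +18.473°.
cos H₀ = −tan(+67.6°) tan(+18.473°) = -0.8105, H₀ = 2.5158 rad.
Bracket: H₀ sin φ sin δ + cos φ cos δ sin H₀ = 2.5158×0.92455×0.31685 + 0.38107×0.94848×0.58574 = 0.736988 + 0.211708 = 0.948696.
Inverse-square distance factor (a/d)² = 0.9803² = 0.960988.
Q̄ = (S₀/π) × 0.960988 × [bracket] = (1361/π) × 0.960988 × 0.948696 = 394.96 W/m².
Daily total = Q̄ × 24.00 h × 3600 s/h = 394.96 × 24.00 × 3600 / 10⁶ = 34.12 MJ/m².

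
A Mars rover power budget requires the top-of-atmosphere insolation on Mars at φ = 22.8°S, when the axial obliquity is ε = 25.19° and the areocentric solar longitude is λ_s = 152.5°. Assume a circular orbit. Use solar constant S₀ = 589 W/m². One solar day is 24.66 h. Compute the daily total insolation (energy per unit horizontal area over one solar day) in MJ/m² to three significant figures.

sin δ = sin 25.19° × sin 152.5° = 0.19653, so δ = +11.334°.
cos H₀ = −tan(-22.8°) tan(+11.334°) = 0.0843, H₀ = 1.4864 rad.
Bracket: H₀ sin φ sin δ + cos φ cos δ sin H₀ = 1.4864×-0.38752×0.19653 + 0.92186×0.98050×0.99644 = -0.113203 + 0.900666 = 0.787463.
Q̄ = (S₀/π) × [bracket] = (589/π) × 0.787463 = 147.64 W/m².
Daily total = Q̄ × 24.66 h × 3600 s/h = 147.64 × 24.66 × 3600 / 10⁶ = 13.11 MJ/m².

13.1 MJ/m²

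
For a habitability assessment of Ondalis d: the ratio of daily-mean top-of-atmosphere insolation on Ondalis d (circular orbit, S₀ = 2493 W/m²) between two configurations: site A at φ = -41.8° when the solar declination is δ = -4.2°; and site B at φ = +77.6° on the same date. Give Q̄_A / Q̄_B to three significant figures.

— Configuration A (φ=-41.8°):
cos H₀ = −tan(-41.8°) tan(-4.200°) = -0.0657, H₀ = 1.6365 rad.
Bracket: H₀ sin φ sin δ + cos φ cos δ sin H₀ = 1.6365×-0.66653×-0.07324 + 0.74548×0.99731×0.99784 = 0.079888 + 0.741869 = 0.821757.
Q̄ = (S₀/π) × [bracket] = (2493/π) × 0.821757 = 652.10 W/m².
— Configuration B (φ=+77.6°):
cos H₀ = −tan(+77.6°) tan(-4.200°) = 0.3340, H₀ = 1.2302 rad.
Bracket: H₀ sin φ sin δ + cos φ cos δ sin H₀ = 1.2302×0.97667×-0.07324 + 0.21474×0.99731×0.94257 = -0.087998 + 0.201863 = 0.113865.
Q̄ = (S₀/π) × [bracket] = (2493/π) × 0.113865 = 90.357 W/m².
Ratio Q̄_A / Q̄_B = 652.10 / 90.357 = 7.217.

Q̄_A / Q̄_B ≈ 7.22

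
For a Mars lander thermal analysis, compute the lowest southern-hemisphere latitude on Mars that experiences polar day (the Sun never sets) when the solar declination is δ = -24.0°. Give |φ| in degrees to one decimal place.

Polar day requires cos H₀ = −tan φ tan δ ≤ −1, i.e. tan φ tan δ ≥ 1.
The boundary is |tan φ| · |tan δ| = 1, so |φ| = 90° − |δ| = 90° − 24.0° = 66.0° in the southern hemisphere.

|φ| = 66.0°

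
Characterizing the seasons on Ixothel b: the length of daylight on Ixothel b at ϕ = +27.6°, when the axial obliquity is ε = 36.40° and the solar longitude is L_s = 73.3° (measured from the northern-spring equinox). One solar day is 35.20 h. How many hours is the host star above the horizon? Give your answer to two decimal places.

21.74 h

Solar declination: sin δ = sin ε · sin L_s = sin 36.40° × sin 73.3° = 0.56839, so δ = +34.638°.
cos h₀ = −tan ϕ · tan δ = −tan(+27.6°) × tan(+34.638°) = -0.3612, so h₀ = 1.9403 rad = 111.17°.
Daylight = 2h₀/(2π) × 35.20 h = (1.9403/π) × 35.20 = 21.74 h.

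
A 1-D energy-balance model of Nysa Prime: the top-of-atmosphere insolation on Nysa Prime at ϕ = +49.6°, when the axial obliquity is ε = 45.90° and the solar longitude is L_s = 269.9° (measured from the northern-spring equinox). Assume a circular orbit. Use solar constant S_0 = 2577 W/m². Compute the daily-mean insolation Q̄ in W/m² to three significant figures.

Q̄ ≈ 0.00 W/m²

Solar declination: sin δ = sin ε · sin L_s = sin 45.90° × sin 269.9° = -0.71813, so δ = -45.900°.
cos h₀ = −tan(+49.6°) tan(-45.900°) = 1.2125 ≥ 1 ⇒ polar night, h₀ = 0 and Q̄ = 0.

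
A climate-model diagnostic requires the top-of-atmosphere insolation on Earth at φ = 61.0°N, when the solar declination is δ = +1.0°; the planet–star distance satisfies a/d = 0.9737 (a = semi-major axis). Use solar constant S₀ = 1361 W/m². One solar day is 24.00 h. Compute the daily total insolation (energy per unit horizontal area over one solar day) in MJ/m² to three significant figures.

cos H₀ = −tan(+61.0°) tan(+1.000°) = -0.0315, H₀ = 1.6023 rad.
Bracket: H₀ sin φ sin δ + cos φ cos δ sin H₀ = 1.6023×0.87462×0.01745 + 0.48481×0.99985×0.99950 = 0.024454 + 0.484495 = 0.508949.
Inverse-square distance factor (a/d)² = 0.9737² = 0.948092.
Q̄ = (S₀/π) × 0.948092 × [bracket] = (1361/π) × 0.948092 × 0.508949 = 209.04 W/m².
Daily total = Q̄ × 24.00 h × 3600 s/h = 209.04 × 24.00 × 3600 / 10⁶ = 18.06 MJ/m².

18.1 MJ/m²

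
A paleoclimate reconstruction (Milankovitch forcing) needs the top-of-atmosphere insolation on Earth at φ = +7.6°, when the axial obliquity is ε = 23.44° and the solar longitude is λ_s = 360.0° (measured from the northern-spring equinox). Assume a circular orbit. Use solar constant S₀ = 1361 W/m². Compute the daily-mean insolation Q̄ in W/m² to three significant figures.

Solar declination: sin δ = sin ε · sin λ_s = sin 23.44° × sin 360.0° = -0.00000, so δ = -0.000°.
cos H₀ = −tan(+7.6°) tan(-0.000°) = 0.0000, H₀ = 1.5708 rad.
Bracket: H₀ sin φ sin δ + cos φ cos δ sin H₀ = 1.5708×0.13226×-0.00000 + 0.99122×1.00000×1.00000 = -0.000000 + 0.991220 = 0.991220.
Q̄ = (S₀/π) × [bracket] = (1361/π) × 0.991220 = 429.4 W/m².

Q̄ ≈ 429 W/m²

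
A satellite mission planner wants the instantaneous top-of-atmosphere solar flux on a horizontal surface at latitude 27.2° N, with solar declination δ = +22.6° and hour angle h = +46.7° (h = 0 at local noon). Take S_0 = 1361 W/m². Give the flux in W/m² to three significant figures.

1.01e+03 W/m²

cos θ_z = sin ϕ sin δ + cos ϕ cos δ cos h = 0.175661 + 0.563138 = 0.738799.
Flux = S_0 · cos θ_z = 1361 × 0.738799 = 1006 W/m².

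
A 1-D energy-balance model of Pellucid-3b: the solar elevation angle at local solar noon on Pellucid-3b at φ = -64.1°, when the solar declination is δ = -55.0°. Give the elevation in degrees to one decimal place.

80.9°

At local noon the hour angle is zero, so the zenith angle equals |φ − δ| = |-64.1° − (-55.000°)| = 9.100°.
Elevation = 90° − 9.100° = 80.9°.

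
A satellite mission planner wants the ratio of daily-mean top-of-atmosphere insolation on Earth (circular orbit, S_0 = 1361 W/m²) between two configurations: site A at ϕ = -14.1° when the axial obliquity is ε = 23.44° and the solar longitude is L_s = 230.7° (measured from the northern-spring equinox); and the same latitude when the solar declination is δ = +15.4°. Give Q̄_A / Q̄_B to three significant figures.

Q̄_A / Q̄_B ≈ 1.25

— Configuration A (ϕ=-14.1°):
Solar declination: sin δ = sin ε · sin L_s = sin 23.44° × sin 230.7° = -0.30782, so δ = -17.928°.
cos h₀ = −tan(-14.1°) tan(-17.928°) = -0.0813, h₀ = 1.6522 rad.
Bracket: h₀ sin ϕ sin δ + cos ϕ cos δ sin h₀ = 1.6522×-0.24362×-0.30782 + 0.96987×0.95144×0.99669 = 0.123900 + 0.919719 = 1.043619.
Q̄ = (S_0/π) × [bracket] = (1361/π) × 1.043619 = 452.12 W/m².
— Configuration B (ϕ=-14.1°):
cos h₀ = −tan(-14.1°) tan(+15.400°) = 0.0692, h₀ = 1.5016 rad.
Bracket: h₀ sin ϕ sin δ + cos ϕ cos δ sin h₀ = 1.5016×-0.24362×0.26556 + 0.96987×0.96410×0.99760 = -0.097147 + 0.932808 = 0.835661.
Q̄ = (S_0/π) × [bracket] = (1361/π) × 0.835661 = 362.02 W/m².
Ratio Q̄_A / Q̄_B = 452.12 / 362.02 = 1.249.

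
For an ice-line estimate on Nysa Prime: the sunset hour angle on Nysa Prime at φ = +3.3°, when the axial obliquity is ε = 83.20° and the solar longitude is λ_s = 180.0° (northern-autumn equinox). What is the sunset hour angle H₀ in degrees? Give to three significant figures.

H₀ = 90.0°

Solar declination: sin δ = sin ε · sin λ_s = sin 83.20° × sin 180.0° = 0.00000, so δ = +0.000°.
cos H₀ = −tan φ · tan δ = −tan(+3.3°) × tan(+0.000°) = -0.0000, so H₀ = 1.5708 rad = 90.00°.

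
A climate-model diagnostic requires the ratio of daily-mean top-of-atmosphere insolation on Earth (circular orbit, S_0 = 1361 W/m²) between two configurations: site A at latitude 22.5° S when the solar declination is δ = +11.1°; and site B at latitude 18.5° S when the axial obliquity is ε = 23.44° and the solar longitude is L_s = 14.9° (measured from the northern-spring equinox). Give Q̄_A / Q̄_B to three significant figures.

— Configuration A (ϕ=-22.5°):
cos h₀ = −tan(-22.5°) tan(+11.100°) = 0.0813, h₀ = 1.4894 rad.
Bracket: h₀ sin ϕ sin δ + cos ϕ cos δ sin h₀ = 1.4894×-0.38268×0.19252 + 0.92388×0.98129×0.99669 = -0.109729 + 0.903593 = 0.793864.
Q̄ = (S_0/π) × [bracket] = (1361/π) × 0.793864 = 343.92 W/m².
— Configuration B (ϕ=-18.5°):
Solar declination: sin δ = sin ε · sin L_s = sin 23.44° × sin 14.9° = 0.10228, so δ = +5.871°.
cos h₀ = −tan(-18.5°) tan(+5.871°) = 0.0344, h₀ = 1.5364 rad.
Bracket: h₀ sin ϕ sin δ + cos ϕ cos δ sin h₀ = 1.5364×-0.31730×0.10228 + 0.94832×0.99476×0.99941 = -0.049861 + 0.942794 = 0.892933.
Q̄ = (S_0/π) × [bracket] = (1361/π) × 0.892933 = 386.84 W/m².
Ratio Q̄_A / Q̄_B = 343.92 / 386.84 = 0.8890.

Q̄_A / Q̄_B ≈ 0.889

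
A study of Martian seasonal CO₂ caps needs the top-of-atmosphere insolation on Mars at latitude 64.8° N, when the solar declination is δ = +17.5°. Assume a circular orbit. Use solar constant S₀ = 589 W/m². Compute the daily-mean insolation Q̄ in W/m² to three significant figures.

Q̄ ≈ 174 W/m²

cos H₀ = −tan(+64.8°) tan(+17.500°) = -0.6700, H₀ = 2.3051 rad.
Bracket: H₀ sin φ sin δ + cos φ cos δ sin H₀ = 2.3051×0.90483×0.30071 + 0.42578×0.95372×0.74232 = 0.627198 + 0.301438 = 0.928636.
Q̄ = (S₀/π) × [bracket] = (589/π) × 0.928636 = 174.1 W/m².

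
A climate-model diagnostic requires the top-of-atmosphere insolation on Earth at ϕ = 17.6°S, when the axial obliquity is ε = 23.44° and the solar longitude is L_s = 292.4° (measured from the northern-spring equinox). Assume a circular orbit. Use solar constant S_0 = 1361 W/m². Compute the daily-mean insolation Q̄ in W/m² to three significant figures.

Q̄ ≈ 463 W/m²

Solar declination: sin δ = sin ε · sin L_s = sin 23.44° × sin 292.4° = -0.36777, so δ = -21.578°.
cos h₀ = −tan(-17.6°) tan(-21.578°) = -0.1255, h₀ = 1.6966 rad.
Bracket: h₀ sin ϕ sin δ + cos ϕ cos δ sin h₀ = 1.6966×-0.30237×-0.36777 + 0.95319×0.92992×0.99210 = 0.188666 + 0.879388 = 1.068054.
Q̄ = (S_0/π) × [bracket] = (1361/π) × 1.068054 = 462.7 W/m².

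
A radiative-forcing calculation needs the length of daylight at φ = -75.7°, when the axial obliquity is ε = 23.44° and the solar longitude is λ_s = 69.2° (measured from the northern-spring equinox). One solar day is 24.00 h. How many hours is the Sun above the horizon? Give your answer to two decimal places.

0.00 h

Solar declination: sin δ = sin ε · sin λ_s = sin 23.44° × sin 69.2° = 0.37186, so δ = +21.831°.
cos H₀ = −tan φ · tan δ = 1.5716 ≥ 1, so the Sun never rises (polar night) and H₀ = 0.
Daylight = 2H₀/(2π) × 24.00 h = (0.0000/π) × 24.00 = 0.00 h.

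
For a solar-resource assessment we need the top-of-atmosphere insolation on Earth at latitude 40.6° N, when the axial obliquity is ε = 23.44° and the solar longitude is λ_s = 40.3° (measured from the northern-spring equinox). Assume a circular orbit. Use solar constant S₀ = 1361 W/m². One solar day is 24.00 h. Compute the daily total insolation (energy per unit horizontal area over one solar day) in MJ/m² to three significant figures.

Solar declination: sin δ = sin ε · sin λ_s = sin 23.44° × sin 40.3° = 0.25729, so δ = +14.909°.
cos H₀ = −tan(+40.6°) tan(+14.909°) = -0.2282, H₀ = 1.8010 rad.
Bracket: H₀ sin φ sin δ + cos φ cos δ sin H₀ = 1.8010×0.65077×0.25729 + 0.75927×0.96634×0.97361 = 0.301553 + 0.714350 = 1.015903.
Q̄ = (S₀/π) × [bracket] = (1361/π) × 1.015903 = 440.11 W/m².
Daily total = Q̄ × 24.00 h × 3600 s/h = 440.11 × 24.00 × 3600 / 10⁶ = 38.03 MJ/m².

38.0 MJ/m²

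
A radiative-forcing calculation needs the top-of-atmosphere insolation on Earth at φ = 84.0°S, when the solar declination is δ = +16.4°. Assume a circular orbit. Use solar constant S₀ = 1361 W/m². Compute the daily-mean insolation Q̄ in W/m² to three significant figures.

Q̄ ≈ 0.00 W/m²

cos H₀ = −tan(-84.0°) tan(+16.400°) = 2.8002 ≥ 1 ⇒ polar night, H₀ = 0 and Q̄ = 0.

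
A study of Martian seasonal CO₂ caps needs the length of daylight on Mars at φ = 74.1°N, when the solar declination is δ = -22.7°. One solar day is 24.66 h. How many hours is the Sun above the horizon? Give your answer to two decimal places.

cos H₀ = −tan φ · tan δ = 1.4685 ≥ 1, so the Sun never rises (polar night) and H₀ = 0.
Daylight = 2H₀/(2π) × 24.66 h = (0.0000/π) × 24.66 = 0.00 h.

0.00 h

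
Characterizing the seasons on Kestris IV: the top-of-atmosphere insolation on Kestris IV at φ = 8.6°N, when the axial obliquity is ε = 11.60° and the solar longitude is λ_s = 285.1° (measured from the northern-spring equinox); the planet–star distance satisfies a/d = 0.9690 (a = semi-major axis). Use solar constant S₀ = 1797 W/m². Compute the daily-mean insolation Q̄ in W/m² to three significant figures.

Q̄ ≈ 497 W/m²

Solar declination: sin δ = sin ε · sin λ_s = sin 11.60° × sin 285.1° = -0.19414, so δ = -11.194°.
cos H₀ = −tan(+8.6°) tan(-11.194°) = 0.0299, H₀ = 1.5409 rad.
Bracket: H₀ sin φ sin δ + cos φ cos δ sin H₀ = 1.5409×0.14954×-0.19414 + 0.98876×0.98097×0.99955 = -0.044735 + 0.969507 = 0.924772.
Inverse-square distance factor (a/d)² = 0.9690² = 0.938961.
Q̄ = (S₀/π) × 0.938961 × [bracket] = (1797/π) × 0.938961 × 0.924772 = 496.7 W/m².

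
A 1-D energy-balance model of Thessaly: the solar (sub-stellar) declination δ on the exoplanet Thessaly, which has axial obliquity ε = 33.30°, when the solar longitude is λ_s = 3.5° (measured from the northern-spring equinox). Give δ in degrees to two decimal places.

δ = +1.92°

sin δ = sin ε · sin λ_s = sin 33.30° × sin 3.5° = 0.033517.
δ = arcsin(0.033517) = +1.92°.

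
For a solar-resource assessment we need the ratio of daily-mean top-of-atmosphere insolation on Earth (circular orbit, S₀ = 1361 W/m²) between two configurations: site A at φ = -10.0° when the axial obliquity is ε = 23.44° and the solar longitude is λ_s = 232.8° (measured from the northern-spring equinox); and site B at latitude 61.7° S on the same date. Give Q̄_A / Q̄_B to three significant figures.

Q̄_A / Q̄_B ≈ 1.05

— Configuration A (φ=-10.0°):
Solar declination: sin δ = sin ε · sin λ_s = sin 23.44° × sin 232.8° = -0.31685, so δ = -18.473°.
cos H₀ = −tan(-10.0°) tan(-18.473°) = -0.0589, H₀ = 1.6297 rad.
Bracket: H₀ sin φ sin δ + cos φ cos δ sin H₀ = 1.6297×-0.17365×-0.31685 + 0.98481×0.94848×0.99826 = 0.089668 + 0.932447 = 1.022115.
Q̄ = (S₀/π) × [bracket] = (1361/π) × 1.022115 = 442.80 W/m².
— Configuration B (φ=-61.7°):
cos H₀ = −tan(-61.7°) tan(-18.473°) = -0.6204, H₀ = 2.2401 rad.
Bracket: H₀ sin φ sin δ + cos φ cos δ sin H₀ = 2.2401×-0.88048×-0.31685 + 0.47409×0.94848×0.78427 = 0.624943 + 0.352659 = 0.977602.
Q̄ = (S₀/π) × [bracket] = (1361/π) × 0.977602 = 423.52 W/m².
Ratio Q̄_A / Q̄_B = 442.80 / 423.52 = 1.046.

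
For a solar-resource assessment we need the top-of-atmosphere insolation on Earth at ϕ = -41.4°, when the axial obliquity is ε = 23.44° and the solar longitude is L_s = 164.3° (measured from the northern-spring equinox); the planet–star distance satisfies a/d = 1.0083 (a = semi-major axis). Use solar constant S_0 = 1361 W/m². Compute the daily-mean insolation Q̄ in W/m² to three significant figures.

Solar declination: sin δ = sin ε · sin L_s = sin 23.44° × sin 164.3° = 0.10764, so δ = +6.179°.
cos h₀ = −tan(-41.4°) tan(+6.179°) = 0.0955, h₀ = 1.4752 rad.
Bracket: h₀ sin ϕ sin δ + cos ϕ cos δ sin h₀ = 1.4752×-0.66131×0.10764 + 0.75011×0.99419×0.99543 = -0.105010 + 0.742344 = 0.637334.
Inverse-square distance factor (a/d)² = 1.0083² = 1.016669.
Q̄ = (S_0/π) × 1.016669 × [bracket] = (1361/π) × 1.016669 × 0.637334 = 280.7 W/m².

Q̄ ≈ 281 W/m²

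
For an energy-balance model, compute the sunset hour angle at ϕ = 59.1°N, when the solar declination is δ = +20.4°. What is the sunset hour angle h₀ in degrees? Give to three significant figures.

cos h₀ = −tan ϕ · tan δ = −tan(+59.1°) × tan(+20.400°) = -0.6214, so h₀ = 2.2413 rad = 128.42°.

h₀ = 128°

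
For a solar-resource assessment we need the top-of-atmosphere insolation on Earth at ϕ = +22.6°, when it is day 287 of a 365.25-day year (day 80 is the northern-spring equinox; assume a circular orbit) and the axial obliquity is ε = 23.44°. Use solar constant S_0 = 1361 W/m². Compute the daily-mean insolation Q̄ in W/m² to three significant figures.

Q̄ ≈ 353 W/m²

Solar longitude: L_s = 360° × (287 − 80)/365.25 = 204.025°.
sin δ = sin 23.44° × sin 204.025° = -0.16195, so δ = -9.320°.
cos h₀ = −tan(+22.6°) tan(-9.320°) = 0.0683, h₀ = 1.5024 rad.
Bracket: h₀ sin ϕ sin δ + cos ϕ cos δ sin h₀ = 1.5024×0.38430×-0.16195 + 0.92321×0.98680×0.99766 = -0.093505 + 0.908892 = 0.815387.
Q̄ = (S_0/π) × [bracket] = (1361/π) × 0.815387 = 353.2 W/m².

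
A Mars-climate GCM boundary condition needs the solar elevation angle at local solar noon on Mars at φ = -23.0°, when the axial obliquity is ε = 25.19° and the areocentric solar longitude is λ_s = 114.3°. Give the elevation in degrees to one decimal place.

44.2°

sin δ = sin 25.19° × sin 114.3° = 0.38791, so δ = +22.825°.
At local noon the hour angle is zero, so the zenith angle equals |φ − δ| = |-23.0° − (+22.825°)| = 45.825°.
Elevation = 90° − 45.825° = 44.2°.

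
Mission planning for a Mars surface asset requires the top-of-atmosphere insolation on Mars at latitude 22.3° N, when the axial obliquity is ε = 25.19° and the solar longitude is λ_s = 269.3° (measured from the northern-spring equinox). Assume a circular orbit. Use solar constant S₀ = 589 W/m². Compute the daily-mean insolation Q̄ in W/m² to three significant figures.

Solar declination: sin δ = sin ε · sin λ_s = sin 25.19° × sin 269.3° = -0.42559, so δ = -25.188°.
cos H₀ = −tan(+22.3°) tan(-25.188°) = 0.1929, H₀ = 1.3767 rad.
Bracket: H₀ sin φ sin δ + cos φ cos δ sin H₀ = 1.3767×0.37946×-0.42559 + 0.92521×0.90492×0.98122 = -0.222329 + 0.821518 = 0.599189.
Q̄ = (S₀/π) × [bracket] = (589/π) × 0.599189 = 112.3 W/m².

Q̄ ≈ 112 W/m²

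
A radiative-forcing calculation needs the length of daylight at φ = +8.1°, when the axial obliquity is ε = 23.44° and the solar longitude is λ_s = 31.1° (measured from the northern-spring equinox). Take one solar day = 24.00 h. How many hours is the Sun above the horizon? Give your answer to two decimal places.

12.23 h

Solar declination: sin δ = sin ε · sin λ_s = sin 23.44° × sin 31.1° = 0.20547, so δ = +11.857°.
cos H₀ = −tan φ · tan δ = −tan(+8.1°) × tan(+11.857°) = -0.0299, so H₀ = 1.6007 rad = 91.71°.
Daylight = 2H₀/(2π) × 24.00 h = (1.6007/π) × 24.00 = 12.23 h.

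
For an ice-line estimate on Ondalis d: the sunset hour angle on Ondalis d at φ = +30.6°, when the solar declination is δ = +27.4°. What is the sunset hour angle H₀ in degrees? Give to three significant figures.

cos H₀ = −tan φ · tan δ = −tan(+30.6°) × tan(+27.400°) = -0.3066, so H₀ = 1.8824 rad = 107.85°.

H₀ = 108°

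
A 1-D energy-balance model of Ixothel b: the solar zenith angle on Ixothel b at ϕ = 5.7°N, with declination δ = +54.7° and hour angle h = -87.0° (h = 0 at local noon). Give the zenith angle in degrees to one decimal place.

θ_z = 83.6°

cos θ_z = sin ϕ sin δ + cos ϕ cos δ cos h = 0.081059 + 0.030093 = 0.111152.
θ_z = arccos(0.111152) = 83.6°.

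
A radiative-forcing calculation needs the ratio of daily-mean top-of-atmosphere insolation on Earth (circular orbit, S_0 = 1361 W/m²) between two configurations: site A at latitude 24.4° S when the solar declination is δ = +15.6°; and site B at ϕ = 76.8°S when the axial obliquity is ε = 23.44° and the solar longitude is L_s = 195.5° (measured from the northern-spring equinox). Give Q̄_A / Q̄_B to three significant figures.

Q̄_A / Q̄_B ≈ 1.72

— Configuration A (ϕ=-24.4°):
cos h₀ = −tan(-24.4°) tan(+15.600°) = 0.1267, h₀ = 1.4438 rad.
Bracket: h₀ sin ϕ sin δ + cos ϕ cos δ sin h₀ = 1.4438×-0.41310×0.26892 + 0.91068×0.96316×0.99195 = -0.160393 + 0.870070 = 0.709677.
Q̄ = (S_0/π) × [bracket] = (1361/π) × 0.709677 = 307.45 W/m².
— Configuration B (ϕ=-76.8°):
Solar declination: sin δ = sin ε · sin L_s = sin 23.44° × sin 195.5° = -0.10630, so δ = -6.102°.
cos h₀ = −tan(-76.8°) tan(-6.102°) = -0.4558, h₀ = 2.0441 rad.
Bracket: h₀ sin ϕ sin δ + cos ϕ cos δ sin h₀ = 2.0441×-0.97358×-0.10630 + 0.22835×0.99433×0.89008 = 0.211547 + 0.202097 = 0.413644.
Q̄ = (S_0/π) × [bracket] = (1361/π) × 0.413644 = 179.20 W/m².
Ratio Q̄_A / Q̄_B = 307.45 / 179.20 = 1.716.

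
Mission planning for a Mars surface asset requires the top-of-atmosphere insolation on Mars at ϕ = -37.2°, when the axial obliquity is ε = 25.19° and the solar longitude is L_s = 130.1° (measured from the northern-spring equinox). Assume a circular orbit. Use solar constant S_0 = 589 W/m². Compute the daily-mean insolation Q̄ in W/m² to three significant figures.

Solar declination: sin δ = sin ε · sin L_s = sin 25.19° × sin 130.1° = 0.32557, so δ = +19.000°.
cos h₀ = −tan(-37.2°) tan(+19.000°) = 0.2614, h₀ = 1.3064 rad.
Bracket: h₀ sin ϕ sin δ + cos ϕ cos δ sin h₀ = 1.3064×-0.60460×0.32557 + 0.79653×0.94552×0.96524 = -0.257151 + 0.726956 = 0.469805.
Q̄ = (S_0/π) × [bracket] = (589/π) × 0.469805 = 88.08 W/m².

Q̄ ≈ 88.1 W/m²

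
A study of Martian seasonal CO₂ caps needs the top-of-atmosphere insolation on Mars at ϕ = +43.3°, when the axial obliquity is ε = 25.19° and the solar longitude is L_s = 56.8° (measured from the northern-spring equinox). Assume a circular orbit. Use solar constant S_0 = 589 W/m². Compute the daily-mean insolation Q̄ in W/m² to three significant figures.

Q̄ ≈ 208 W/m²

Solar declination: sin δ = sin ε · sin L_s = sin 25.19° × sin 56.8° = 0.35614, so δ = +20.864°.
cos h₀ = −tan(+43.3°) tan(+20.864°) = -0.3592, h₀ = 1.9382 rad.
Bracket: h₀ sin ϕ sin δ + cos ϕ cos δ sin h₀ = 1.9382×0.68582×0.35614 + 0.72777×0.93443×0.93327 = 0.473401 + 0.634670 = 1.108071.
Q̄ = (S_0/π) × [bracket] = (589/π) × 1.108071 = 207.7 W/m².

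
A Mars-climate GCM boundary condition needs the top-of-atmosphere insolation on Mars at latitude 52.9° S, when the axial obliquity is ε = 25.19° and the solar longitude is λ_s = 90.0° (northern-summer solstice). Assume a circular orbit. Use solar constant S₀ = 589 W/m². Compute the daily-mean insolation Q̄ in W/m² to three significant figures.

Q̄ ≈ 22.9 W/m²

Solar declination: sin δ = sin ε · sin λ_s = sin 25.19° × sin 90.0° = 0.42562, so δ = +25.190°.
cos H₀ = −tan(-52.9°) tan(+25.190°) = 0.6219, H₀ = 0.8996 rad.
Bracket: H₀ sin φ sin δ + cos φ cos δ sin H₀ = 0.8996×-0.79758×0.42562 + 0.60321×0.90490×0.78308 = -0.305384 + 0.427440 = 0.122056.
Q̄ = (S₀/π) × [bracket] = (589/π) × 0.122056 = 22.88 W/m².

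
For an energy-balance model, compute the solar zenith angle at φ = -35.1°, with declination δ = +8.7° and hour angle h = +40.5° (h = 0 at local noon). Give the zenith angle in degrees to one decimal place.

cos θ_z = sin φ sin δ + cos φ cos δ cos h = -0.086976 + 0.614968 = 0.527992.
θ_z = arccos(0.527992) = 58.1°.

θ_z = 58.1°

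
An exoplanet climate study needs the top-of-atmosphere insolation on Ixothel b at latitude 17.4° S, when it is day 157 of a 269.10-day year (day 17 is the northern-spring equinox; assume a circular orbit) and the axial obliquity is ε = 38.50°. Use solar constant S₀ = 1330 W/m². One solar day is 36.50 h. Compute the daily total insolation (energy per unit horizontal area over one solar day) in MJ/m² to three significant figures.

Solar longitude: λ_s = 360° × (157 − 17)/269.10 = 187.291°.
sin δ = sin 38.50° × sin 187.291° = -0.07900, so δ = -4.531°.
cos H₀ = −tan(-17.4°) tan(-4.531°) = -0.0248, H₀ = 1.5956 rad.
Bracket: H₀ sin φ sin δ + cos φ cos δ sin H₀ = 1.5956×-0.29904×-0.07900 + 0.95424×0.99687×0.99969 = 0.037695 + 0.950958 = 0.988653.
Q̄ = (S₀/π) × [bracket] = (1330/π) × 0.988653 = 418.55 W/m².
Daily total = Q̄ × 36.50 h × 3600 s/h = 418.55 × 36.50 × 3600 / 10⁶ = 55.00 MJ/m².

55.0 MJ/m²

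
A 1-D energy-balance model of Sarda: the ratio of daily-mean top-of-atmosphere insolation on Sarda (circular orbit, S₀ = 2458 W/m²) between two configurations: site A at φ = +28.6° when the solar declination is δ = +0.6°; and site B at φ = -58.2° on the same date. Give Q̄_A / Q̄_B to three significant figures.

— Configuration A (φ=+28.6°):
cos H₀ = −tan(+28.6°) tan(+0.600°) = -0.0057, H₀ = 1.5765 rad.
Bracket: H₀ sin φ sin δ + cos φ cos δ sin H₀ = 1.5765×0.47869×0.01047 + 0.87798×0.99995×0.99998 = 0.007901 + 0.877919 = 0.885820.
Q̄ = (S₀/π) × [bracket] = (2458/π) × 0.885820 = 693.07 W/m².
— Configuration B (φ=-58.2°):
cos H₀ = −tan(-58.2°) tan(+0.600°) = 0.0169, H₀ = 1.5539 rad.
Bracket: H₀ sin φ sin δ + cos φ cos δ sin H₀ = 1.5539×-0.84989×0.01047 + 0.52696×0.99995×0.99986 = -0.013827 + 0.526860 = 0.513033.
Q̄ = (S₀/π) × [bracket] = (2458/π) × 0.513033 = 401.40 W/m².
Ratio Q̄_A / Q̄_B = 693.07 / 401.40 = 1.727.

Q̄_A / Q̄_B ≈ 1.73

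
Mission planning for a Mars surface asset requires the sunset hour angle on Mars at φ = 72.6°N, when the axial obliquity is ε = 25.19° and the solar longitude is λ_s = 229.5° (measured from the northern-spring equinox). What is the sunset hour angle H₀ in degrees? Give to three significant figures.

H₀ = 0.00°

Solar declination: sin δ = sin ε · sin λ_s = sin 25.19° × sin 229.5° = -0.32365, so δ = -18.884°.
cos H₀ = −tan φ · tan δ = 1.0915 ≥ 1, so the Sun never rises (polar night) and H₀ = 0.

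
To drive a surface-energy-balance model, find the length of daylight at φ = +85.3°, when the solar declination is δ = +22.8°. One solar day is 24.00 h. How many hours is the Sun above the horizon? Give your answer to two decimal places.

Sunrise equation: cos H₀ = −tan φ · tan δ = -5.1130 ≤ −1, so the Sun never sets (polar day) and H₀ = π.
Daylight = 2H₀/(2π) × 24.00 h = (3.1416/π) × 24.00 = 24.00 h.

24.00 h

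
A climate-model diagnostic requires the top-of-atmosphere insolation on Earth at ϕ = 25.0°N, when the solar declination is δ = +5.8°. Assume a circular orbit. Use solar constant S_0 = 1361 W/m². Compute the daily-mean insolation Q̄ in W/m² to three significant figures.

Q̄ ≈ 420 W/m²

cos h₀ = −tan(+25.0°) tan(+5.800°) = -0.0474, h₀ = 1.6182 rad.
Bracket: h₀ sin ϕ sin δ + cos ϕ cos δ sin h₀ = 1.6182×0.42262×0.10106 + 0.90631×0.99488×0.99888 = 0.069113 + 0.900660 = 0.969773.
Q̄ = (S_0/π) × [bracket] = (1361/π) × 0.969773 = 420.1 W/m².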